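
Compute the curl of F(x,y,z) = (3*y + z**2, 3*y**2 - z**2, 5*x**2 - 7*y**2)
(-14*y + 2*z, -10*x + 2*z, -3)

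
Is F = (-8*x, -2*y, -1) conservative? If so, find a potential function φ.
Yes, F is conservative. φ = -4*x**2 - y**2 - z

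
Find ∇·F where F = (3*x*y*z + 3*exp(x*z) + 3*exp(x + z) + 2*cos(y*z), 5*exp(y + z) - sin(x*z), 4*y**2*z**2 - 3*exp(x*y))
8*y**2*z + 3*y*z + 3*z*exp(x*z) + 3*exp(x + z) + 5*exp(y + z)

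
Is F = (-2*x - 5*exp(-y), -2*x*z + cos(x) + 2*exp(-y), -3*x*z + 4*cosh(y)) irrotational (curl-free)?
No, ∇×F = (2*x + 4*sinh(y), 3*z, -2*z - sin(x) - 5*exp(-y))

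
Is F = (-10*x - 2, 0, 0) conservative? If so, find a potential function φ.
Yes, F is conservative. φ = x*(-5*x - 2)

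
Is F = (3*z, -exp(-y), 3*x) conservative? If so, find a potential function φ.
Yes, F is conservative. φ = 3*x*z + exp(-y)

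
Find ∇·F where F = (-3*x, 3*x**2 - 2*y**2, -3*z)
-4*y - 6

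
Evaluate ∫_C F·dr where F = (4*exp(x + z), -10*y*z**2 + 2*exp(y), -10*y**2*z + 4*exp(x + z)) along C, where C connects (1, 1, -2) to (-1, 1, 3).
-25 - 4*exp(-1) + 4*exp(2)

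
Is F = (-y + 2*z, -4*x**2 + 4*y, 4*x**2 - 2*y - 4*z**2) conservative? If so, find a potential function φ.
No, ∇×F = (-2, 2 - 8*x, 1 - 8*x) ≠ 0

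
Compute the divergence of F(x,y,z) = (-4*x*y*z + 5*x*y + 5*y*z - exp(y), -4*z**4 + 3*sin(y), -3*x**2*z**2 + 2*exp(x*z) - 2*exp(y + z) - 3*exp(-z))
-6*x**2*z + 2*x*exp(x*z) - 4*y*z + 5*y - 2*exp(y + z) + 3*cos(y) + 3*exp(-z)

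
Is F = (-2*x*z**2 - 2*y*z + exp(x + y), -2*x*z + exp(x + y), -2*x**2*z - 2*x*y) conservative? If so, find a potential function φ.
Yes, F is conservative. φ = -x**2*z**2 - 2*x*y*z + exp(x + y)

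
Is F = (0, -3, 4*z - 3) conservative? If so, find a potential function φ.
Yes, F is conservative. φ = -3*y + 2*z**2 - 3*z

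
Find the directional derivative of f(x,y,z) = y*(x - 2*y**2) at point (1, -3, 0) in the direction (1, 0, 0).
-3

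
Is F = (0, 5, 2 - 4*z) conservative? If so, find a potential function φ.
Yes, F is conservative. φ = 5*y - 2*z**2 + 2*z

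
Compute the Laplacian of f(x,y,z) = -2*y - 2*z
0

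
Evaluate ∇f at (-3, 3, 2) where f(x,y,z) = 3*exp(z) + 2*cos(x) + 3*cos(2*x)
(6*sin(6) + 2*sin(3), 0, 3*exp(2))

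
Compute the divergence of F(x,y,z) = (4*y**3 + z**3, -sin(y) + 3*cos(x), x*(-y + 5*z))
5*x - cos(y)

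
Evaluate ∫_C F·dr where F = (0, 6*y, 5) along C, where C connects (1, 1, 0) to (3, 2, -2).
-1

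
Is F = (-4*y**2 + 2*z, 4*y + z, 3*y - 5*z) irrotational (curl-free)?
No, ∇×F = (2, 2, 8*y)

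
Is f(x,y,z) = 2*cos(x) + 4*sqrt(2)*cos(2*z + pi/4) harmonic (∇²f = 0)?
No, ∇²f = -2*cos(x) - 16*sqrt(2)*cos(2*z + pi/4)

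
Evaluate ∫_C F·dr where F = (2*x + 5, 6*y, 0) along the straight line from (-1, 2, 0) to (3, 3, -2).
43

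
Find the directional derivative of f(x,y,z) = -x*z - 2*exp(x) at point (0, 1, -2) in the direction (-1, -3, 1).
0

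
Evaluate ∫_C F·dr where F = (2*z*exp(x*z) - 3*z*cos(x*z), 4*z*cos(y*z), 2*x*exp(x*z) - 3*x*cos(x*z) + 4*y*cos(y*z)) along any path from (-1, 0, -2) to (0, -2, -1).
-2*exp(2) + 2 + 7*sin(2)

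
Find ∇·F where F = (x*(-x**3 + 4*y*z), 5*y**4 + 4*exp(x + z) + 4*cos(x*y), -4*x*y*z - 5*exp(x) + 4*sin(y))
-4*x**3 - 4*x*y - 4*x*sin(x*y) + 20*y**3 + 4*y*z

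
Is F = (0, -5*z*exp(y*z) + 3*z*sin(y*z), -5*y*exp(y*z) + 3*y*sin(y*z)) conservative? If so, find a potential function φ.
Yes, F is conservative. φ = -5*exp(y*z) - 3*cos(y*z)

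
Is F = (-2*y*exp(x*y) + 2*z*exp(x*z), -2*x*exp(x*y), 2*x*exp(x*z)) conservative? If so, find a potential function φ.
Yes, F is conservative. φ = -2*exp(x*y) + 2*exp(x*z)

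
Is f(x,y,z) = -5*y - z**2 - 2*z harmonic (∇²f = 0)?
No, ∇²f = -2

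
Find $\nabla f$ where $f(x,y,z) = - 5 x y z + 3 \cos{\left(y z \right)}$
(-5*y*z, -z*(5*x + 3*sin(y*z)), -y*(5*x + 3*sin(y*z)))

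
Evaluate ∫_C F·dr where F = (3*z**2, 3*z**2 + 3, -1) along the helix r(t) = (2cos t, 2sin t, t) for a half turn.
-6*pi**2 - 13*pi + 24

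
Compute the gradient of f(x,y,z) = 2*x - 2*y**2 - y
(2, -4*y - 1, 0)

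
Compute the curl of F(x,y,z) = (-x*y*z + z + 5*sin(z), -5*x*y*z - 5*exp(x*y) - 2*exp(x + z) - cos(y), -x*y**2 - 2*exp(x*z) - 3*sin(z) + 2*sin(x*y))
(3*x*y + 2*x*cos(x*y) + 2*exp(x + z), -x*y + y**2 - 2*y*cos(x*y) + 2*z*exp(x*z) + 5*cos(z) + 1, x*z - 5*y*z - 5*y*exp(x*y) - 2*exp(x + z))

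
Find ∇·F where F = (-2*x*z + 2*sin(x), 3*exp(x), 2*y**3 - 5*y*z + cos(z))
-5*y - 2*z - sin(z) + 2*cos(x)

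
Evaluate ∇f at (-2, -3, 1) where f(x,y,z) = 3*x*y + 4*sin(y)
(-9, -6 + 4*cos(3), 0)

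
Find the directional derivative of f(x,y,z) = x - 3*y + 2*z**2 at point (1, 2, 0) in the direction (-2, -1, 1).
sqrt(6)/6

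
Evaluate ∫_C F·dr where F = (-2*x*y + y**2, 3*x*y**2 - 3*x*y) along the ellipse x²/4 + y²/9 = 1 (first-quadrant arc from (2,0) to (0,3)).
-22 + 81*pi/8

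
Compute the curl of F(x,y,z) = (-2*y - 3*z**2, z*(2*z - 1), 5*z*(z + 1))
(1 - 4*z, -6*z, 2)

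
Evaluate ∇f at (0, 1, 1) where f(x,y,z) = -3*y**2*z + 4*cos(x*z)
(0, -6, -3)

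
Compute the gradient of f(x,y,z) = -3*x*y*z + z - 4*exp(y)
(-3*y*z, -3*x*z - 4*exp(y), -3*x*y + 1)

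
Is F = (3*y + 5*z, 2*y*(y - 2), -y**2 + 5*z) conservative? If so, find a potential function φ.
No, ∇×F = (-2*y, 5, -3) ≠ 0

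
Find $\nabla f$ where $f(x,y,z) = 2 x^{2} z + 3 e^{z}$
(4*x*z, 0, 2*x**2 + 3*exp(z))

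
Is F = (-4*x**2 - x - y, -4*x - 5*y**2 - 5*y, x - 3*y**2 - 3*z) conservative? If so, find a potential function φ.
No, ∇×F = (-6*y, -1, -3) ≠ 0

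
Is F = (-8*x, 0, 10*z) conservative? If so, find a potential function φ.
Yes, F is conservative. φ = -4*x**2 + 5*z**2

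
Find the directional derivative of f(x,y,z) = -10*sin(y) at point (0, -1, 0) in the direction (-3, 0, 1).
0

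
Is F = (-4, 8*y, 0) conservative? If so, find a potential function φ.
Yes, F is conservative. φ = -4*x + 4*y**2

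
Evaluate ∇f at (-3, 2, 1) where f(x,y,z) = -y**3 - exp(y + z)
(0, -exp(3) - 12, -exp(3))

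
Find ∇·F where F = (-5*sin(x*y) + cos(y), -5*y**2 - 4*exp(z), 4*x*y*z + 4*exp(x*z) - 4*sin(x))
4*x*y + 4*x*exp(x*z) - 5*y*cos(x*y) - 10*y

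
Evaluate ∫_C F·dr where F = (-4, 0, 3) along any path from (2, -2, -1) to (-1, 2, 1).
18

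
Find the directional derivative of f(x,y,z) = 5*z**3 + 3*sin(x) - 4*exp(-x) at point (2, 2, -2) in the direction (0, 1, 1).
30*sqrt(2)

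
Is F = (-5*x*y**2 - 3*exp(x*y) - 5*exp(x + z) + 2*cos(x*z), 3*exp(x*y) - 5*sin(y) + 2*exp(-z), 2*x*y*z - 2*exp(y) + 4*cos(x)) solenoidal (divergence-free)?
No, ∇·F = 2*x*y + 3*x*exp(x*y) - 5*y**2 - 3*y*exp(x*y) - 2*z*sin(x*z) - 5*exp(x + z) - 5*cos(y)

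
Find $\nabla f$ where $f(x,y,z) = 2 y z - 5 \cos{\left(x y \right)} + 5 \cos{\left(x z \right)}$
(5*y*sin(x*y) - 5*z*sin(x*z), 5*x*sin(x*y) + 2*z, -5*x*sin(x*z) + 2*y)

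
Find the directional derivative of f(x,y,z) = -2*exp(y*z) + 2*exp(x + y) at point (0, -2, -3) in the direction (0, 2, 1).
4*sqrt(5)*(1 + 4*exp(8))*exp(-2)/5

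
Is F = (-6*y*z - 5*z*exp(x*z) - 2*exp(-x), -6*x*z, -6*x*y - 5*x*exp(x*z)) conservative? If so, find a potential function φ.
Yes, F is conservative. φ = -6*x*y*z - 5*exp(x*z) + 2*exp(-x)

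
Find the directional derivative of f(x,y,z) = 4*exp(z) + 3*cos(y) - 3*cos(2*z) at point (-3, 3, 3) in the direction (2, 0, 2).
sqrt(2)*(3*sin(6) + 2*exp(3))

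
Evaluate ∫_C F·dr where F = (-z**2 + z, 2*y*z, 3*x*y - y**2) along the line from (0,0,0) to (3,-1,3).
-25/2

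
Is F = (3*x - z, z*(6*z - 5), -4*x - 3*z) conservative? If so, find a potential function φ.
No, ∇×F = (5 - 12*z, 3, 0) ≠ 0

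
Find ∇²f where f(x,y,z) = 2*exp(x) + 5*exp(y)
2*exp(x) + 5*exp(y)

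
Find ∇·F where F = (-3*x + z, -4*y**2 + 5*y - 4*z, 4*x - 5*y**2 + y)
2 - 8*y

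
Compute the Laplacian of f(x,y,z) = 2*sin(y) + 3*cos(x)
-2*sin(y) - 3*cos(x)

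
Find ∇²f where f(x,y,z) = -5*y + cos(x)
-cos(x)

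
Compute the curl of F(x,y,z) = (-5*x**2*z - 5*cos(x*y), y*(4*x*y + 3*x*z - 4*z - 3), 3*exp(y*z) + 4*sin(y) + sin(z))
(-y*(3*x - 4) + 3*z*exp(y*z) + 4*cos(y), -5*x**2, -5*x*sin(x*y) + y*(4*y + 3*z))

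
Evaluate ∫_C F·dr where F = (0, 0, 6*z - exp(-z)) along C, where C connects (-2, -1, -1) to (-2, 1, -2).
-E + exp(2) + 9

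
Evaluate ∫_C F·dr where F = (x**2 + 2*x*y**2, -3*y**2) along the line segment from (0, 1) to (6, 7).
702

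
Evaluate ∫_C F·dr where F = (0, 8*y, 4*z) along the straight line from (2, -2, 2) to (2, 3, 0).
12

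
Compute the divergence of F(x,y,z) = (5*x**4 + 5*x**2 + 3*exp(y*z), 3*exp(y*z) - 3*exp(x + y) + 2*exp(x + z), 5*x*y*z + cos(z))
20*x**3 + 5*x*y + 10*x + 3*z*exp(y*z) - 3*exp(x + y) - sin(z)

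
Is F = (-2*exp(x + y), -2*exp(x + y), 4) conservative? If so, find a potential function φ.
Yes, F is conservative. φ = 4*z - 2*exp(x + y)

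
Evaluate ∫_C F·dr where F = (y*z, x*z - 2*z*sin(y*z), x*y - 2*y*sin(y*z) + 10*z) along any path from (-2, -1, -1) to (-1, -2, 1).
-2*cos(1) + 2*cos(2) + 4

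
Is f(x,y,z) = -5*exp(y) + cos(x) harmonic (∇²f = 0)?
No, ∇²f = -5*exp(y) - cos(x)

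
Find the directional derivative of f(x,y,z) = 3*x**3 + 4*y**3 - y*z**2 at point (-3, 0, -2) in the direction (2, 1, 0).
158*sqrt(5)/5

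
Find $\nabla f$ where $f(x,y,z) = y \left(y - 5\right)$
(0, 2*y - 5, 0)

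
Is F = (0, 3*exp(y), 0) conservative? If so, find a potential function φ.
Yes, F is conservative. φ = 3*exp(y)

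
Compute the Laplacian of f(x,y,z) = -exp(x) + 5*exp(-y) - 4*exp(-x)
-exp(x) + 5*exp(-y) - 4*exp(-x)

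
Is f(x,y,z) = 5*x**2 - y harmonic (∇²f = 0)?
No, ∇²f = 10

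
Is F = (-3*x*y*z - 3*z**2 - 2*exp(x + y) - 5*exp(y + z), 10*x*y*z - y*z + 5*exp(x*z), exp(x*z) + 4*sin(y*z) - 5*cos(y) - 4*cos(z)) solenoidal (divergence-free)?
No, ∇·F = 10*x*z + x*exp(x*z) - 3*y*z + 4*y*cos(y*z) - z - 2*exp(x + y) + 4*sin(z)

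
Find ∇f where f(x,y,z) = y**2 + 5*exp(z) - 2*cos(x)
(2*sin(x), 2*y, 5*exp(z))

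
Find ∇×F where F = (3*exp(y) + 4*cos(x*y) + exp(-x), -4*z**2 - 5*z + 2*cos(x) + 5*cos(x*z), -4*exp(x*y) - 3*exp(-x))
(-4*x*exp(x*y) + 5*x*sin(x*z) + 8*z + 5, 4*y*exp(x*y) - 3*exp(-x), 4*x*sin(x*y) - 5*z*sin(x*z) - 3*exp(y) - 2*sin(x))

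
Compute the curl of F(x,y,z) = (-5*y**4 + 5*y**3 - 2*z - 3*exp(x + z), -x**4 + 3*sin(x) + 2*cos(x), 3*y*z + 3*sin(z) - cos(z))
(3*z, -3*exp(x + z) - 2, -4*x**3 + 20*y**3 - 15*y**2 - 2*sin(x) + 3*cos(x))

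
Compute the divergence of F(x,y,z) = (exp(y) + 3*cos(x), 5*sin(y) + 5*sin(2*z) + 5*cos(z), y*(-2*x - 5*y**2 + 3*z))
3*y - 3*sin(x) + 5*cos(y)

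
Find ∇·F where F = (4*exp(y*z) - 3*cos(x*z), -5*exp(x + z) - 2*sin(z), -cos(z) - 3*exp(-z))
3*z*sin(x*z) + sin(z) + 3*exp(-z)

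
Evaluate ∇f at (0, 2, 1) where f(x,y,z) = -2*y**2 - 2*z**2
(0, -8, -4)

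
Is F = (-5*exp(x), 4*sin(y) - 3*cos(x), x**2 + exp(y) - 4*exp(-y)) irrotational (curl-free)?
No, ∇×F = (exp(y) + 4*exp(-y), -2*x, 3*sin(x))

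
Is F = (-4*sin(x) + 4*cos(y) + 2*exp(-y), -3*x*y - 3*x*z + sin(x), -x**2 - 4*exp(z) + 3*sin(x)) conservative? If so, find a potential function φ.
No, ∇×F = (3*x, 2*x - 3*cos(x), -3*y - 3*z + 4*sin(y) + cos(x) + 2*exp(-y)) ≠ 0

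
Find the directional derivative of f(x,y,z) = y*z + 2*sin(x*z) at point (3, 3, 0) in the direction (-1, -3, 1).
9*sqrt(11)/11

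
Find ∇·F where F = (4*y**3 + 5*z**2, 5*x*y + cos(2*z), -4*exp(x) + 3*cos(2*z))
5*x - 6*sin(2*z)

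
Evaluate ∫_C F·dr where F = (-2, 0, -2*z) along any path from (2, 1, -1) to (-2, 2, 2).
5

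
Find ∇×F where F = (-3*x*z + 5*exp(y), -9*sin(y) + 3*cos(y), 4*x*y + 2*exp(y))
(4*x + 2*exp(y), -3*x - 4*y, -5*exp(y))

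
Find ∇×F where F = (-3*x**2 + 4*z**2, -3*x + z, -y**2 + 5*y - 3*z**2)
(4 - 2*y, 8*z, -3)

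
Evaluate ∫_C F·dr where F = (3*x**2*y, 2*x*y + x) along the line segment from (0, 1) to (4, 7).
484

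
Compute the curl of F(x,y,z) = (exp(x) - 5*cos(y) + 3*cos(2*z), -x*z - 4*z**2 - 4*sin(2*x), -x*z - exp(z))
(x + 8*z, z - 6*sin(2*z), -z - 5*sin(y) - 8*cos(2*x))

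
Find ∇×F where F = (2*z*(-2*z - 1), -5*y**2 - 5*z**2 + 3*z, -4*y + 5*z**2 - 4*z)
(10*z - 7, -8*z - 2, 0)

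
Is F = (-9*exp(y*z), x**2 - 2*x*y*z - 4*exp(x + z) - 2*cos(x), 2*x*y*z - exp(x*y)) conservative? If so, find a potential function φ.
No, ∇×F = (2*x*y + 2*x*z - x*exp(x*y) + 4*exp(x + z), y*(-2*z + exp(x*y) - 9*exp(y*z)), 2*x - 2*y*z + 9*z*exp(y*z) - 4*exp(x + z) + 2*sin(x)) ≠ 0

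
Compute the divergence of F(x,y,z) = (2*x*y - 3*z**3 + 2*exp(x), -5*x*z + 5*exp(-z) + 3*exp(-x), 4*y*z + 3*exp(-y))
6*y + 2*exp(x)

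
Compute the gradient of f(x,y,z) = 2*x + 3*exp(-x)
(2 - 3*exp(-x), 0, 0)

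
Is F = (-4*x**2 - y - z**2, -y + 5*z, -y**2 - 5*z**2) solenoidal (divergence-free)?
No, ∇·F = -8*x - 10*z - 1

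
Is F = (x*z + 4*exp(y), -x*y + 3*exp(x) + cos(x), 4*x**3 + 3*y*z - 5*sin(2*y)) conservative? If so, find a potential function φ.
No, ∇×F = (3*z - 10*cos(2*y), x*(1 - 12*x), -y + 3*exp(x) - 4*exp(y) - sin(x)) ≠ 0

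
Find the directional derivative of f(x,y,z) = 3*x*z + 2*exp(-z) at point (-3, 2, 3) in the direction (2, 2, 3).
3*sqrt(17)*(-3*exp(3) - 2)*exp(-3)/17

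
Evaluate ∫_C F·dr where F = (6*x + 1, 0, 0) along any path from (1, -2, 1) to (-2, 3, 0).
6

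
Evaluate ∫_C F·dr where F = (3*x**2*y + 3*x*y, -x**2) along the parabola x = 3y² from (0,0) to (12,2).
22752/7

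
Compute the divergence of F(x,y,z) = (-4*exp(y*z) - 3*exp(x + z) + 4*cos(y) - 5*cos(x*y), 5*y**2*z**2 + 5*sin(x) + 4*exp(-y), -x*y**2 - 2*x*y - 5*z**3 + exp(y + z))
((10*y*z**2 + 5*y*sin(x*y) - 15*z**2 - 3*exp(x + z) + exp(y + z))*exp(y) - 4)*exp(-y)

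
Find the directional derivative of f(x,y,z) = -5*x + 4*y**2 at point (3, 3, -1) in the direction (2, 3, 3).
31*sqrt(22)/11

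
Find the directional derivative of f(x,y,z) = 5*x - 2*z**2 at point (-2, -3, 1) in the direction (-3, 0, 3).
-9*sqrt(2)/2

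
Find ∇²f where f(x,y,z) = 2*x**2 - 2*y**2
0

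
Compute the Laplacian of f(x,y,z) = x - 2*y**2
-4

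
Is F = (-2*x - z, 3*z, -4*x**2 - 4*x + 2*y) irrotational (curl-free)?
No, ∇×F = (-1, 8*x + 3, 0)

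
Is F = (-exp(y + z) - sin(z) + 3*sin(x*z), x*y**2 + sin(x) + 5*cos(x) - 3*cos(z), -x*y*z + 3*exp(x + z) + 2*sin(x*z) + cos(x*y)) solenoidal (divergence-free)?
No, ∇·F = x*y + 2*x*cos(x*z) + 3*z*cos(x*z) + 3*exp(x + z)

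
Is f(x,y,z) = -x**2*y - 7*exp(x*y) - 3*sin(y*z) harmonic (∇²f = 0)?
No, ∇²f = -7*x**2*exp(x*y) + 3*y**2*sin(y*z) - y*(7*y*exp(x*y) + 2) + 3*z**2*sin(y*z)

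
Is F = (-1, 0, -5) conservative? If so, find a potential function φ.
Yes, F is conservative. φ = -x - 5*z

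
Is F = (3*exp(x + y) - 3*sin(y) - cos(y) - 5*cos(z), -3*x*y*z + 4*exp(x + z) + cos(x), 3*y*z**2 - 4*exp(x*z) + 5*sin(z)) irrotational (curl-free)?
No, ∇×F = (3*x*y + 3*z**2 - 4*exp(x + z), 4*z*exp(x*z) + 5*sin(z), -3*y*z - 3*exp(x + y) + 4*exp(x + z) - sin(x) - sin(y) + 3*cos(y))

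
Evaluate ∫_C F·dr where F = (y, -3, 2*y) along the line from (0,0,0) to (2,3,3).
3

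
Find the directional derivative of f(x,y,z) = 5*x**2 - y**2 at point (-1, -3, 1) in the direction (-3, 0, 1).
3*sqrt(10)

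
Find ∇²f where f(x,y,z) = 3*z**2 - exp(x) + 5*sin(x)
-exp(x) - 5*sin(x) + 6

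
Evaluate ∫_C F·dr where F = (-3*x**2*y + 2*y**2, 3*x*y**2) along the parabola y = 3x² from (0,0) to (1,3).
873/35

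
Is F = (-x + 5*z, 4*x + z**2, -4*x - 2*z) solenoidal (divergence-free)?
No, ∇·F = -3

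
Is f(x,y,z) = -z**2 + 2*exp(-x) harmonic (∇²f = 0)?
No, ∇²f = -2 + 2*exp(-x)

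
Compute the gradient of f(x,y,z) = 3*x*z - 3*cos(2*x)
(3*z + 6*sin(2*x), 0, 3*x)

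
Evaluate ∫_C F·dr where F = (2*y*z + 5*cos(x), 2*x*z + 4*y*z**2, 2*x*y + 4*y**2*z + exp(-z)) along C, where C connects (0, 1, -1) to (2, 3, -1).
4 + 5*sin(2)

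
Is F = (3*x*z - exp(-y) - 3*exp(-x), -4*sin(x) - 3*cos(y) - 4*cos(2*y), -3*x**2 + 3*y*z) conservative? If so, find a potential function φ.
No, ∇×F = (3*z, 9*x, -4*cos(x) - exp(-y)) ≠ 0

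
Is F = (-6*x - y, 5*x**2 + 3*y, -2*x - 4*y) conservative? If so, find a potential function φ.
No, ∇×F = (-4, 2, 10*x + 1) ≠ 0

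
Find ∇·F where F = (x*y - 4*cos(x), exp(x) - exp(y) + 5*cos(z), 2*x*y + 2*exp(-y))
y - exp(y) + 4*sin(x)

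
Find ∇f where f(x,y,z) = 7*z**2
(0, 0, 14*z)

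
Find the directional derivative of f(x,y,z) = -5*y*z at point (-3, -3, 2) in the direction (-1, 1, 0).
-5*sqrt(2)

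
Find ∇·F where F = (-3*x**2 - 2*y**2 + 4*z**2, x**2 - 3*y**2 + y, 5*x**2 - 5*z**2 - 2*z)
-6*x - 6*y - 10*z - 1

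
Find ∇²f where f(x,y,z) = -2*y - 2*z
0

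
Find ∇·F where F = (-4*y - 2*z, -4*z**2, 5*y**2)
0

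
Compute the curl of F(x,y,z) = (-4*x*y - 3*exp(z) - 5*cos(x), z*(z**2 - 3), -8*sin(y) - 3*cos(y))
(-3*z**2 + 3*sin(y) - 8*cos(y) + 3, -3*exp(z), 4*x)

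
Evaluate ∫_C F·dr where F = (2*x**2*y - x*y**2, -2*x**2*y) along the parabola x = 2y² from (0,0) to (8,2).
8704/21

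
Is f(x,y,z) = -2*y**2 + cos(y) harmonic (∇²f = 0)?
No, ∇²f = -cos(y) - 4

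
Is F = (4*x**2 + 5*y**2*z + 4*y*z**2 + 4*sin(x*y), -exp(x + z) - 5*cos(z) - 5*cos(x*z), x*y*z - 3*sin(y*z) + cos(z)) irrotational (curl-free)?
No, ∇×F = (x*z - 5*x*sin(x*z) - 3*z*cos(y*z) + exp(x + z) - 5*sin(z), y*(5*y + 7*z), -4*x*cos(x*y) - 10*y*z - 4*z**2 + 5*z*sin(x*z) - exp(x + z))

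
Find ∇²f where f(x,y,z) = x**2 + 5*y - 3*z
2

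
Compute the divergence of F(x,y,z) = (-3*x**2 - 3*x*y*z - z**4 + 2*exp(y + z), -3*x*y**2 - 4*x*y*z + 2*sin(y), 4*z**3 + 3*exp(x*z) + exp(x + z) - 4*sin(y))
-6*x*y - 4*x*z + 3*x*exp(x*z) - 6*x - 3*y*z + 12*z**2 + exp(x + z) + 2*cos(y)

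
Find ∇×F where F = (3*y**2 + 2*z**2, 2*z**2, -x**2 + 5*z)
(-4*z, 2*x + 4*z, -6*y)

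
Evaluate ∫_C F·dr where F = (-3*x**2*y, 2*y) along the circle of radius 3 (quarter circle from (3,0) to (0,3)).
9 + 243*pi/16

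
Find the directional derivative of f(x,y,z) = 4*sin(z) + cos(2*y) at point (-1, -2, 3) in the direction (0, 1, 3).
sqrt(10)*(6*cos(3) + sin(4))/5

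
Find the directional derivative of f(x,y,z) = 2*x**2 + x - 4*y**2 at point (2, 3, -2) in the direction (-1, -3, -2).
9*sqrt(14)/2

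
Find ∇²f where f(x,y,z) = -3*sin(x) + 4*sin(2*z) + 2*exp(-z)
3*sin(x) - 16*sin(2*z) + 2*exp(-z)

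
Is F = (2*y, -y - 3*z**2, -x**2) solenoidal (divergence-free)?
No, ∇·F = -1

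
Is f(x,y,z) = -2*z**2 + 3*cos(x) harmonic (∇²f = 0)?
No, ∇²f = -3*cos(x) - 4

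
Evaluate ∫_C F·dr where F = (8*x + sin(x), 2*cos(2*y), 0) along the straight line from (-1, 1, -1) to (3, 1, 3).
cos(1) - cos(3) + 32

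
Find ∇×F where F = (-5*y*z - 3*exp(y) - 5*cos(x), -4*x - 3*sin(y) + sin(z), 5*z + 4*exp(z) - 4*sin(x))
(-cos(z), -5*y + 4*cos(x), 5*z + 3*exp(y) - 4)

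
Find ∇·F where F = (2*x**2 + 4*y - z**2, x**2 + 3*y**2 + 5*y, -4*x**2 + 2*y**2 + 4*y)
4*x + 6*y + 5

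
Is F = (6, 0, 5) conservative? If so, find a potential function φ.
Yes, F is conservative. φ = 6*x + 5*z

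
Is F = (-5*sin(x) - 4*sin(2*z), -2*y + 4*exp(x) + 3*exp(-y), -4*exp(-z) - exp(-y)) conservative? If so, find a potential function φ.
No, ∇×F = (exp(-y), -8*cos(2*z), 4*exp(x)) ≠ 0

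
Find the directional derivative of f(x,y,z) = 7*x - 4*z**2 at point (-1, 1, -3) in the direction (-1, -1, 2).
41*sqrt(6)/6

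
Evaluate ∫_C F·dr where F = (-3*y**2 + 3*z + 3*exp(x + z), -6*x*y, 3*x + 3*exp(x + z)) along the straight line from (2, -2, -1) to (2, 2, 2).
-3*E + 18 + 3*exp(4)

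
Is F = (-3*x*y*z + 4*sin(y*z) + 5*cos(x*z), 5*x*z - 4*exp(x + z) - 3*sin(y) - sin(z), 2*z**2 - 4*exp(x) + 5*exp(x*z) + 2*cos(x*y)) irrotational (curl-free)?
No, ∇×F = (-2*x*sin(x*y) - 5*x + 4*exp(x + z) + cos(z), -3*x*y - 5*x*sin(x*z) + 2*y*sin(x*y) + 4*y*cos(y*z) - 5*z*exp(x*z) + 4*exp(x), 3*x*z - 4*z*cos(y*z) + 5*z - 4*exp(x + z))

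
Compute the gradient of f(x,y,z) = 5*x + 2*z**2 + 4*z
(5, 0, 4*z + 4)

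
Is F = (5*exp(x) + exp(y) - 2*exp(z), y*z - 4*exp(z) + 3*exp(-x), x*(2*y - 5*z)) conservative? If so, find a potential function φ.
No, ∇×F = (2*x - y + 4*exp(z), -2*y + 5*z - 2*exp(z), -exp(y) - 3*exp(-x)) ≠ 0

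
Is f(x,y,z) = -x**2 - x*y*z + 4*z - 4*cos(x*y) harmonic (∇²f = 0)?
No, ∇²f = 4*x**2*cos(x*y) + 4*y**2*cos(x*y) - 2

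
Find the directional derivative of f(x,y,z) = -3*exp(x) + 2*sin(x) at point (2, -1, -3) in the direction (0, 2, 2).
0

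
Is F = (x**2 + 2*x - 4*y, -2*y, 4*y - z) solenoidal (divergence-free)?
No, ∇·F = 2*x - 1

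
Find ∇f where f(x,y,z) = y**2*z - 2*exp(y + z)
(0, 2*y*z - 2*exp(y + z), y**2 - 2*exp(y + z))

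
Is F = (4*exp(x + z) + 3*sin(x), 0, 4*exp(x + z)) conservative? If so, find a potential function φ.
Yes, F is conservative. φ = 4*exp(x + z) - 3*cos(x)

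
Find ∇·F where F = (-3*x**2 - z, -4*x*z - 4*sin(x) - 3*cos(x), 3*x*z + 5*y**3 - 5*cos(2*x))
-3*x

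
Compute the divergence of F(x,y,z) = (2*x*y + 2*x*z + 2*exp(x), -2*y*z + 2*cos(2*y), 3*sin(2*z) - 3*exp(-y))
2*y + 2*exp(x) - 4*sin(2*y) + 6*cos(2*z)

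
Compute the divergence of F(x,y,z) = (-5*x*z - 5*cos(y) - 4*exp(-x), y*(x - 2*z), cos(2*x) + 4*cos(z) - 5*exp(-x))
x - 7*z - 4*sin(z) + 4*exp(-x)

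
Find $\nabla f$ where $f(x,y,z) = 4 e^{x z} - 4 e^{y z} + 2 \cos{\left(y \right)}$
(4*z*exp(x*z), -4*z*exp(y*z) - 2*sin(y), 4*x*exp(x*z) - 4*y*exp(y*z))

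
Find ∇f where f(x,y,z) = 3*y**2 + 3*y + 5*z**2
(0, 6*y + 3, 10*z)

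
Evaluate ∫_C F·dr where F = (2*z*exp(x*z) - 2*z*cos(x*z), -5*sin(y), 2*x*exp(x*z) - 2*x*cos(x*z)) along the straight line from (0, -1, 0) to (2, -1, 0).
0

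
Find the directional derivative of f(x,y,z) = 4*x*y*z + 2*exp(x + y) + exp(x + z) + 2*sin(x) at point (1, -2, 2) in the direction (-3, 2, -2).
sqrt(17)*(-5*exp(4) - 6*E*cos(1) - 2 + 80*E)*exp(-1)/17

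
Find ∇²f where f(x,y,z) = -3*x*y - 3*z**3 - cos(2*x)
-18*z + 4*cos(2*x)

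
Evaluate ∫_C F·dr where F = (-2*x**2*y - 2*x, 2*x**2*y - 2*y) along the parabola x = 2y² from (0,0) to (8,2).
-11924/21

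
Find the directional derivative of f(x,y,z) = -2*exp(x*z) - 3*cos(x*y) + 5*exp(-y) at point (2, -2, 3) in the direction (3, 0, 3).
sqrt(2)*(-5*exp(6) + 3*sin(4))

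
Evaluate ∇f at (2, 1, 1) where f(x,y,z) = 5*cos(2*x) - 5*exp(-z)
(-10*sin(4), 0, 5*exp(-1))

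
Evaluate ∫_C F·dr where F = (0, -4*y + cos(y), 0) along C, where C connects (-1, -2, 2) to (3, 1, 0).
sin(1) + sin(2) + 6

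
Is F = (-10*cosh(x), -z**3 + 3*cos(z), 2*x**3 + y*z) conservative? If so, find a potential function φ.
No, ∇×F = (3*z**2 + z + 3*sin(z), -6*x**2, 0) ≠ 0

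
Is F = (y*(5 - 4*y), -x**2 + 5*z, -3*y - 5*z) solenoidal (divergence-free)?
No, ∇·F = -5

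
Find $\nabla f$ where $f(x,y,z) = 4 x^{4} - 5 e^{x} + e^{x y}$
(16*x**3 + y*exp(x*y) - 5*exp(x), x*exp(x*y), 0)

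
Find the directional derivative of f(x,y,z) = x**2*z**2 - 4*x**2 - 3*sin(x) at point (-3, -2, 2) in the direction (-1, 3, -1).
3*sqrt(11)*(-12 + cos(3))/11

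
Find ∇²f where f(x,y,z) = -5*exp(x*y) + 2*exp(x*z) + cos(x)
-5*x**2*exp(x*y) + 2*x**2*exp(x*z) - 5*y**2*exp(x*y) + 2*z**2*exp(x*z) - cos(x)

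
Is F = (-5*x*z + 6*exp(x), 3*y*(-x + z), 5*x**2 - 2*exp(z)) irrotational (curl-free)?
No, ∇×F = (-3*y, -15*x, -3*y)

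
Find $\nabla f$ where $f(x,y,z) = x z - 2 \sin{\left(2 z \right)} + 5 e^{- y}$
(z, -5*exp(-y), x - 4*cos(2*z))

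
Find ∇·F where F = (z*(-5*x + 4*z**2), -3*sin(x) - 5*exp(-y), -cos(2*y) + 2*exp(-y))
-5*z + 5*exp(-y)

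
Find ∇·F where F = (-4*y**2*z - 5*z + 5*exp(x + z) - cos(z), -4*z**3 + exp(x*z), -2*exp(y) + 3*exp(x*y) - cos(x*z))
x*sin(x*z) + 5*exp(x + z)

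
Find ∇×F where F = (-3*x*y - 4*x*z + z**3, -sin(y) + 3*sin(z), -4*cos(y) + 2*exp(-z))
(4*sin(y) - 3*cos(z), -4*x + 3*z**2, 3*x)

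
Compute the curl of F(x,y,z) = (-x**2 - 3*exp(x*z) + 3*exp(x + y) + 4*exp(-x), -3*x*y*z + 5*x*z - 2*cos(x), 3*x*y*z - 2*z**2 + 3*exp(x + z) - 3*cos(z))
(x*(3*y + 3*z - 5), -3*x*exp(x*z) - 3*y*z - 3*exp(x + z), -3*y*z + 5*z - 3*exp(x + y) + 2*sin(x))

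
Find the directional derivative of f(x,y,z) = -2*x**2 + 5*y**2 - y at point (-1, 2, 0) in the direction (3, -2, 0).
-2*sqrt(13)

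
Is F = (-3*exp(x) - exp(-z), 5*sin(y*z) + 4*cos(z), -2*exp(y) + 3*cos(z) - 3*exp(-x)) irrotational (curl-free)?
No, ∇×F = (-5*y*cos(y*z) - 2*exp(y) + 4*sin(z), exp(-z) - 3*exp(-x), 0)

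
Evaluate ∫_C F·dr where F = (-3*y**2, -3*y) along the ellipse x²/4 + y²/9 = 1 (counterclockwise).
0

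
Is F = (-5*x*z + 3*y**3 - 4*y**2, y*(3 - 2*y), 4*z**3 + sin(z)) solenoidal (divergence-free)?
No, ∇·F = -4*y + 12*z**2 - 5*z + cos(z) + 3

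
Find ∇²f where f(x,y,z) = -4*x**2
-8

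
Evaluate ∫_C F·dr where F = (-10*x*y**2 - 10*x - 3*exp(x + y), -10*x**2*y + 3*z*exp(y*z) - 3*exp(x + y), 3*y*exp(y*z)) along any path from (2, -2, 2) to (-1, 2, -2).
78 - 3*E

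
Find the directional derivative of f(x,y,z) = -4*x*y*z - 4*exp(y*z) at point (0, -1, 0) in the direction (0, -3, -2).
-8*sqrt(13)/13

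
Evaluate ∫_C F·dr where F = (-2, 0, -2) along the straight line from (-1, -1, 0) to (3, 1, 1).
-10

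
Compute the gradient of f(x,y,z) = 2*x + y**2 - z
(2, 2*y, -1)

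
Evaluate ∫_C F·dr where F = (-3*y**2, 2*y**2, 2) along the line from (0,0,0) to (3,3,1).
-7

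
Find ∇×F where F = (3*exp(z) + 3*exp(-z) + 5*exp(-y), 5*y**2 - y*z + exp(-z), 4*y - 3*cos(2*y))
(y + 6*sin(2*y) + 4 + exp(-z), 6*sinh(z), 5*exp(-y))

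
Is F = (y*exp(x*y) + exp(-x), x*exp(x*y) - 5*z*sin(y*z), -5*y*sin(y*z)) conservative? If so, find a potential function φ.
Yes, F is conservative. φ = exp(x*y) + 5*cos(y*z) - exp(-x)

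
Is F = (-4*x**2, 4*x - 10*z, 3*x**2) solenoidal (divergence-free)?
No, ∇·F = -8*x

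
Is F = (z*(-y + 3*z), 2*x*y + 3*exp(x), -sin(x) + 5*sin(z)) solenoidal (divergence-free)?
No, ∇·F = 2*x + 5*cos(z)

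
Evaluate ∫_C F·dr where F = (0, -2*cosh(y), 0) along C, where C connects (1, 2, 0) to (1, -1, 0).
2*sinh(1) + 2*sinh(2)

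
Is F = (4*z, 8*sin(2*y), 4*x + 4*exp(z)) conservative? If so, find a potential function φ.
Yes, F is conservative. φ = 4*x*z + 4*exp(z) - 4*cos(2*y)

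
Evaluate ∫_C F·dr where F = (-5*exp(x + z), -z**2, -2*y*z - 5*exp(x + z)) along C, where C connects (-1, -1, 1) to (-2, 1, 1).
3 - 5*exp(-1)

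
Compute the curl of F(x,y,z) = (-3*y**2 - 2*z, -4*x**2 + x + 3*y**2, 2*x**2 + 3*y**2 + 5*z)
(6*y, -4*x - 2, -8*x + 6*y + 1)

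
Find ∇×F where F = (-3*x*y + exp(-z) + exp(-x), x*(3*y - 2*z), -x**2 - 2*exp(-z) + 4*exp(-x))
(2*x, 2*x - exp(-z) + 4*exp(-x), 3*x + 3*y - 2*z)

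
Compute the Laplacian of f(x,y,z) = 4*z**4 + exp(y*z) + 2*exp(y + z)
y**2*exp(y*z) + z**2*exp(y*z) + 48*z**2 + 4*exp(y + z)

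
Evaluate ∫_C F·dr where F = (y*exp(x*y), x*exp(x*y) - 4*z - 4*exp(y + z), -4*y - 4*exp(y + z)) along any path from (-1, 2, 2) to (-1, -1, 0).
-4*exp(-1) - exp(-2) + E + 16 + 4*exp(4)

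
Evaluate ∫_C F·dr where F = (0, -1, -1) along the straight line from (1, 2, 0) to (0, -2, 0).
4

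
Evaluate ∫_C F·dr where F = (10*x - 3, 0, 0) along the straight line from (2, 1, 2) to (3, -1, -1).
22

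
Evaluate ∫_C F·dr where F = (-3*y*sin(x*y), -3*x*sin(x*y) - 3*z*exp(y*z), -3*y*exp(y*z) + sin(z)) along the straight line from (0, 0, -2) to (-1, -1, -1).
-3*E + cos(2) + 2*cos(1)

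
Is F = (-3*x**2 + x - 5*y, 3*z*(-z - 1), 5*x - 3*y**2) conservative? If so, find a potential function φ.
No, ∇×F = (-6*y + 6*z + 3, -5, 5) ≠ 0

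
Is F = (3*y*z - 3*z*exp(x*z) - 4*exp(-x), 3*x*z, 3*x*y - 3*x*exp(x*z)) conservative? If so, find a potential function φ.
Yes, F is conservative. φ = 3*x*y*z - 3*exp(x*z) + 4*exp(-x)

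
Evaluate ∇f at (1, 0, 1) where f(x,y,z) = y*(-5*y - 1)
(0, -1, 0)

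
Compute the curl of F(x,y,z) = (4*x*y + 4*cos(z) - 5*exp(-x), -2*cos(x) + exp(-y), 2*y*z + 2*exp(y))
(2*z + 2*exp(y), -4*sin(z), -4*x + 2*sin(x))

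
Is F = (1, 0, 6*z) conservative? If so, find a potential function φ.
Yes, F is conservative. φ = x + 3*z**2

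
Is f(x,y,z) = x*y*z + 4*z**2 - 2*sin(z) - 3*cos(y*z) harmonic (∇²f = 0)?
No, ∇²f = 3*y**2*cos(y*z) + 3*z**2*cos(y*z) + 2*sin(z) + 8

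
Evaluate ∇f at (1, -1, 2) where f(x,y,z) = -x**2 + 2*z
(-2, 0, 2)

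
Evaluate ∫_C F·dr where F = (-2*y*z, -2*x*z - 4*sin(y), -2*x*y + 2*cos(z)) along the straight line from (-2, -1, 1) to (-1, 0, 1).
8 - 4*cos(1)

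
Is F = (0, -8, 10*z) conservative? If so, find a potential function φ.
Yes, F is conservative. φ = -8*y + 5*z**2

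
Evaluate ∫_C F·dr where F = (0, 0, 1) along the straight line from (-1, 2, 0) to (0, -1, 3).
3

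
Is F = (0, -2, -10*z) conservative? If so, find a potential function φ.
Yes, F is conservative. φ = -2*y - 5*z**2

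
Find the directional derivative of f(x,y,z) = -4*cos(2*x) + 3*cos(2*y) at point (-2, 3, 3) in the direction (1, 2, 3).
-2*sqrt(14)*(2*sin(4) + 3*sin(6))/7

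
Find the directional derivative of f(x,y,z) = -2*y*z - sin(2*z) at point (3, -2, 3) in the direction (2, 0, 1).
2*sqrt(5)*(2 - cos(6))/5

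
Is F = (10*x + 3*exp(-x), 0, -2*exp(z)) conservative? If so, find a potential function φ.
Yes, F is conservative. φ = 5*x**2 - 2*exp(z) - 3*exp(-x)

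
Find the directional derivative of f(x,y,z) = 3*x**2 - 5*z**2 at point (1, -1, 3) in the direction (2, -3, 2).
-48*sqrt(17)/17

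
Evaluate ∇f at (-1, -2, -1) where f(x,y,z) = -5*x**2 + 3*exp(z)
(10, 0, 3*exp(-1))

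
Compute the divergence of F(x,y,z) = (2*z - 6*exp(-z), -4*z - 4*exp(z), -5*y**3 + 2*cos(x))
0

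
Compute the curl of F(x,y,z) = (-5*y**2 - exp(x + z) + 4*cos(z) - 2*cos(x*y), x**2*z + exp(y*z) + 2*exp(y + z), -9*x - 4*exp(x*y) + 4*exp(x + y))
(-x**2 - 4*x*exp(x*y) - y*exp(y*z) + 4*exp(x + y) - 2*exp(y + z), 4*y*exp(x*y) - 4*exp(x + y) - exp(x + z) - 4*sin(z) + 9, 2*x*z - 2*x*sin(x*y) + 10*y)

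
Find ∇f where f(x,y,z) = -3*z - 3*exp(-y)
(0, 3*exp(-y), -3)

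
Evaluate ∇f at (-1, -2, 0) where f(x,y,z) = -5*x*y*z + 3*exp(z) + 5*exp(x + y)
(5*exp(-3), 5*exp(-3), -7)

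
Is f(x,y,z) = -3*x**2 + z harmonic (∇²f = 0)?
No, ∇²f = -6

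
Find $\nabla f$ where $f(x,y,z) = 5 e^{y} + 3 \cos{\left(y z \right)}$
(0, -3*z*sin(y*z) + 5*exp(y), -3*y*sin(y*z))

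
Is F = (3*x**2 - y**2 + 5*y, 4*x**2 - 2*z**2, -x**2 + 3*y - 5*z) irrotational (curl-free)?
No, ∇×F = (4*z + 3, 2*x, 8*x + 2*y - 5)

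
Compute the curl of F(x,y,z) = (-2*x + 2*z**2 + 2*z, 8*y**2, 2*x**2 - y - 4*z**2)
(-1, -4*x + 4*z + 2, 0)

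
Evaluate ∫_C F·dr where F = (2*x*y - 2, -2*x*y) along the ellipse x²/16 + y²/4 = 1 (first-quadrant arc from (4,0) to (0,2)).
-24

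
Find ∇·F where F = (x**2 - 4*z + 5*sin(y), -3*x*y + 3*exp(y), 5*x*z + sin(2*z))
4*x + 3*exp(y) + 2*cos(2*z)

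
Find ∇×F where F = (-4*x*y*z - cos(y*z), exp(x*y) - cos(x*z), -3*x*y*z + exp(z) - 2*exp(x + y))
(-3*x*z - x*sin(x*z) - 2*exp(x + y), -4*x*y + 3*y*z + y*sin(y*z) + 2*exp(x + y), 4*x*z + y*exp(x*y) + z*sin(x*z) - z*sin(y*z))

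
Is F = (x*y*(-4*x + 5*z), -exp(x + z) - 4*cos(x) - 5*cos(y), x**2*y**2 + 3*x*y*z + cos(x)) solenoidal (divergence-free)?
No, ∇·F = -5*x*y + 5*y*z + 5*sin(y)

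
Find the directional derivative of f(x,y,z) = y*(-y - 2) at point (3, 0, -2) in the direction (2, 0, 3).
0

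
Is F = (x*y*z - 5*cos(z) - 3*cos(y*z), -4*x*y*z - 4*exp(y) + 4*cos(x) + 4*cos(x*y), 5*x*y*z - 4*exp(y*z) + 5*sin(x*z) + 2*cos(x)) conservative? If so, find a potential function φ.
No, ∇×F = (4*x*y + 5*x*z - 4*z*exp(y*z), x*y - 5*y*z + 3*y*sin(y*z) - 5*z*cos(x*z) + 2*sin(x) + 5*sin(z), -x*z - 4*y*z - 4*y*sin(x*y) - 3*z*sin(y*z) - 4*sin(x)) ≠ 0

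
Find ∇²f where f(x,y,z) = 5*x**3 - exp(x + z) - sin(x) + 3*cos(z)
30*x - 2*exp(x + z) + sin(x) - 3*cos(z)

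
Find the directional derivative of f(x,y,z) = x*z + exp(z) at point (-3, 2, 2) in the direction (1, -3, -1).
sqrt(11)*(5 - exp(2))/11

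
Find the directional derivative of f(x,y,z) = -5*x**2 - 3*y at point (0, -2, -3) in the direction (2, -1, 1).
sqrt(6)/2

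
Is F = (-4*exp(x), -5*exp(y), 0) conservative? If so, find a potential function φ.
Yes, F is conservative. φ = -4*exp(x) - 5*exp(y)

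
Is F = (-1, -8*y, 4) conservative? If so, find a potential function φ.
Yes, F is conservative. φ = -x - 4*y**2 + 4*z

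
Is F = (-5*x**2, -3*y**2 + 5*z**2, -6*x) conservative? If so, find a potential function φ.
No, ∇×F = (-10*z, 6, 0) ≠ 0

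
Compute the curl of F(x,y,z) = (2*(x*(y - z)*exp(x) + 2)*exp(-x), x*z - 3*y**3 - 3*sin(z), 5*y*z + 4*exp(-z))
(-x + 5*z + 3*cos(z), -2*x, -2*x + z)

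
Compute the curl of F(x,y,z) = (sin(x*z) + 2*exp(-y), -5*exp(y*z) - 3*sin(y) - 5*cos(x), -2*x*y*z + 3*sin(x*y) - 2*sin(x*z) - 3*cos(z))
(-2*x*z + 3*x*cos(x*y) + 5*y*exp(y*z), x*cos(x*z) + 2*y*z - 3*y*cos(x*y) + 2*z*cos(x*z), 5*sin(x) + 2*exp(-y))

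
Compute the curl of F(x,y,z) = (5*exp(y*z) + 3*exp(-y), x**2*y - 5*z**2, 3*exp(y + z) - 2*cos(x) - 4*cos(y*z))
(4*z*sin(y*z) + 10*z + 3*exp(y + z), 5*y*exp(y*z) - 2*sin(x), 2*x*y - 5*z*exp(y*z) + 3*exp(-y))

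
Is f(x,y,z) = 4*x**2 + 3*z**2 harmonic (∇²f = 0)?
No, ∇²f = 14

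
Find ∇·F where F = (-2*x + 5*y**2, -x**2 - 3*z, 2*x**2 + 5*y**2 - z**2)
-2*z - 2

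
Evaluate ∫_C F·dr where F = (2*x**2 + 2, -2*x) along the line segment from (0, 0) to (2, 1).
22/3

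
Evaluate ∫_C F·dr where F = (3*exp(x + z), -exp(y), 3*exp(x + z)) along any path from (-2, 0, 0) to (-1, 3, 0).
-exp(3) - 3*exp(-2) + 1 + 3*exp(-1)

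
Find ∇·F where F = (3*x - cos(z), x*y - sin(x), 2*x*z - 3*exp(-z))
3*x + 3 + 3*exp(-z)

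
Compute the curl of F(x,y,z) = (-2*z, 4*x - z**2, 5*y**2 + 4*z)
(10*y + 2*z, -2, 4)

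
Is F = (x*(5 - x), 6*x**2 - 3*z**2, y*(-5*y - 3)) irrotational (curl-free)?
No, ∇×F = (-10*y + 6*z - 3, 0, 12*x)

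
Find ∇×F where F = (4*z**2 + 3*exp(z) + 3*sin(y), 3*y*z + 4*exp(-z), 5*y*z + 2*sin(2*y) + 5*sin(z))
(-3*y + 5*z + 4*cos(2*y) + 4*exp(-z), 8*z + 3*exp(z), -3*cos(y))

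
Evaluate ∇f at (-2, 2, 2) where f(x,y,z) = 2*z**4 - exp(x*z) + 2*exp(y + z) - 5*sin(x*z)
(-2*exp(-4) - 10*cos(4), 2*exp(4), 10*cos(4) + 64 + 4*cosh(4))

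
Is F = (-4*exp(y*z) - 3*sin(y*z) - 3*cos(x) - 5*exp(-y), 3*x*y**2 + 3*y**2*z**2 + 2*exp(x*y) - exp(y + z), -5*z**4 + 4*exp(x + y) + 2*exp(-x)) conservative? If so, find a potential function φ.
No, ∇×F = (-6*y**2*z + 4*exp(x + y) + exp(y + z), -4*y*exp(y*z) - 3*y*cos(y*z) - 4*exp(x + y) + 2*exp(-x), 3*y**2 + 2*y*exp(x*y) + 4*z*exp(y*z) + 3*z*cos(y*z) - 5*exp(-y)) ≠ 0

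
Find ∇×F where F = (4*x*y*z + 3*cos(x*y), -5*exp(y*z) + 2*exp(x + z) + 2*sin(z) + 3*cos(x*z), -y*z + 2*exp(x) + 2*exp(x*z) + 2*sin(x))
(3*x*sin(x*z) + 5*y*exp(y*z) - z - 2*exp(x + z) - 2*cos(z), 4*x*y - 2*z*exp(x*z) - 2*exp(x) - 2*cos(x), -4*x*z + 3*x*sin(x*y) - 3*z*sin(x*z) + 2*exp(x + z))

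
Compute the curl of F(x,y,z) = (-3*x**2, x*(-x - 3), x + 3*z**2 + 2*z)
(0, -1, -2*x - 3)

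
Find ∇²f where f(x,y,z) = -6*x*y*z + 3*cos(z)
-3*cos(z)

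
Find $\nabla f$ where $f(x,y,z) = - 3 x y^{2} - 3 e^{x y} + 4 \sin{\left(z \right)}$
(3*y*(-y - exp(x*y)), 3*x*(-2*y - exp(x*y)), 4*cos(z))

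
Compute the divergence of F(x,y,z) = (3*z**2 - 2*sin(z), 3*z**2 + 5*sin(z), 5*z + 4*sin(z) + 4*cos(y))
4*cos(z) + 5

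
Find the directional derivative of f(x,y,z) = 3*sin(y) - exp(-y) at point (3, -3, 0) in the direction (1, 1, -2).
sqrt(6)*(3*cos(3) + exp(3))/6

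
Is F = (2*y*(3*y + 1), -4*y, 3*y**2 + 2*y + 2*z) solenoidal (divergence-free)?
No, ∇·F = -2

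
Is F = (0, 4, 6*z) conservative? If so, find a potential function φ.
Yes, F is conservative. φ = 4*y + 3*z**2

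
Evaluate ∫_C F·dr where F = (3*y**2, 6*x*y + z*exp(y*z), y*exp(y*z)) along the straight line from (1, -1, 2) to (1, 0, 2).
-2 - exp(-2)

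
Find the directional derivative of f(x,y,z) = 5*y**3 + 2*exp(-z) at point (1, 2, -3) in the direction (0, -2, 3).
6*sqrt(13)*(-exp(3) - 20)/13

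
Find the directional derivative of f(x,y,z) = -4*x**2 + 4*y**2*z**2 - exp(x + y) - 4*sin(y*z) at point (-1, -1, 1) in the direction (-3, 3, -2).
-2*sqrt(22)*(5*cos(1) + 16)/11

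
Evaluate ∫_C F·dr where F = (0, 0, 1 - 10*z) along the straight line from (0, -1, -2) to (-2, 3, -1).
16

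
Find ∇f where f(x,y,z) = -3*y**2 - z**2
(0, -6*y, -2*z)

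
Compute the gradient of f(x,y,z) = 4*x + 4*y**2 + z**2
(4, 8*y, 2*z)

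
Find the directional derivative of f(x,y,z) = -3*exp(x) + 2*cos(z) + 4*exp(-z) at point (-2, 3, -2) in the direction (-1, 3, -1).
sqrt(11)*(-2*exp(2)*sin(2) + 3 + 4*exp(4))*exp(-2)/11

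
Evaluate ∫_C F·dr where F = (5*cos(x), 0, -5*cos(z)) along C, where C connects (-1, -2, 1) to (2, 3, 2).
10*sin(1)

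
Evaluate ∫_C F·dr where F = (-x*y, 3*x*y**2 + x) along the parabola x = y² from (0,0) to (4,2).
136/15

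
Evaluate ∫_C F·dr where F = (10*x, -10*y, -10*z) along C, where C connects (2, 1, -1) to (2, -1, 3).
-40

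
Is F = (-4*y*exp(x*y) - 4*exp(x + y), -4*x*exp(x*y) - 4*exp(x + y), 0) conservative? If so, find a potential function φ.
Yes, F is conservative. φ = -4*exp(x*y) - 4*exp(x + y)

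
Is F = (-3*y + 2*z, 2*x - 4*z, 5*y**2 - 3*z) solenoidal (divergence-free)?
No, ∇·F = -3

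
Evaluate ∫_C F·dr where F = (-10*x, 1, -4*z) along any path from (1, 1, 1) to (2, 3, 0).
-11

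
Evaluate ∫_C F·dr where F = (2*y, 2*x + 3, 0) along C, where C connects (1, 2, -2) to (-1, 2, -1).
-8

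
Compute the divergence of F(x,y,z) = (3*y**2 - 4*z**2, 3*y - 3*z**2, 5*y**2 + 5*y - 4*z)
-1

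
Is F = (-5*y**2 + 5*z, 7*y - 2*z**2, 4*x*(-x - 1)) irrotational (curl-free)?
No, ∇×F = (4*z, 8*x + 9, 10*y)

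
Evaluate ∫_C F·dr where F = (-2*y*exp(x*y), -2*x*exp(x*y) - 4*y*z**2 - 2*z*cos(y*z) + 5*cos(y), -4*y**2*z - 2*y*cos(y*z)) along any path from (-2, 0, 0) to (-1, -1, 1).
-2*E - 3*sin(1)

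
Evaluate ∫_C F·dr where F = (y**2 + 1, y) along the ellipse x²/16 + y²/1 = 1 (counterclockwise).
0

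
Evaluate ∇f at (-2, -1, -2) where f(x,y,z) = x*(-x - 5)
(-1, 0, 0)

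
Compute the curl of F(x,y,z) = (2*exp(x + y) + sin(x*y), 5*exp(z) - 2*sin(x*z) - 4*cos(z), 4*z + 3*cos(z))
(2*x*cos(x*z) - 5*exp(z) - 4*sin(z), 0, -x*cos(x*y) - 2*z*cos(x*z) - 2*exp(x + y))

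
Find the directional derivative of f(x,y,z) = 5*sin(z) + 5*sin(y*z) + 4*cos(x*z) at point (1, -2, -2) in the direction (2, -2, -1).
10*cos(4) - 20*sin(2)/3 - 5*cos(2)/3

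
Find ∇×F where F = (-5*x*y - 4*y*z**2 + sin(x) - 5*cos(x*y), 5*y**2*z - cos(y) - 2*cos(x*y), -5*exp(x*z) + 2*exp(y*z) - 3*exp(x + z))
(-5*y**2 + 2*z*exp(y*z), -8*y*z + 5*z*exp(x*z) + 3*exp(x + z), -5*x*sin(x*y) + 5*x + 2*y*sin(x*y) + 4*z**2)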